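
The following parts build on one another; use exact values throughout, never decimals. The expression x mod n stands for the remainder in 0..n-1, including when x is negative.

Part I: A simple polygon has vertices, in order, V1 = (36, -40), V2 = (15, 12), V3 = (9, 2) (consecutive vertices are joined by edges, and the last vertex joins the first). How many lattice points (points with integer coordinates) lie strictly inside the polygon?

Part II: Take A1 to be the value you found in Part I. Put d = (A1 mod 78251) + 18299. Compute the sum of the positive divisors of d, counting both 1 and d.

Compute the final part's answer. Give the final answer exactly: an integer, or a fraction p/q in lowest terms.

Part I: cross terms: (36*12 - 15*-40)=1032, (15*2 - 9*12)=-78, (9*-40 - 36*2)=-432; twice the area = |522| = 522; area = 261; boundary points = 1 + 2 + 3 = 6; strictly interior points = area - boundary/2 + 1 = 259; answer 259
Part II: A1 = 259; d = 18558; 18558 = 2 * 3^2 * 1031; sigma = (1 + 2) * (1 + 3 + 9) * (1 + 1031) = 3 * 13 * 1032 = 40248; answer 40248

40248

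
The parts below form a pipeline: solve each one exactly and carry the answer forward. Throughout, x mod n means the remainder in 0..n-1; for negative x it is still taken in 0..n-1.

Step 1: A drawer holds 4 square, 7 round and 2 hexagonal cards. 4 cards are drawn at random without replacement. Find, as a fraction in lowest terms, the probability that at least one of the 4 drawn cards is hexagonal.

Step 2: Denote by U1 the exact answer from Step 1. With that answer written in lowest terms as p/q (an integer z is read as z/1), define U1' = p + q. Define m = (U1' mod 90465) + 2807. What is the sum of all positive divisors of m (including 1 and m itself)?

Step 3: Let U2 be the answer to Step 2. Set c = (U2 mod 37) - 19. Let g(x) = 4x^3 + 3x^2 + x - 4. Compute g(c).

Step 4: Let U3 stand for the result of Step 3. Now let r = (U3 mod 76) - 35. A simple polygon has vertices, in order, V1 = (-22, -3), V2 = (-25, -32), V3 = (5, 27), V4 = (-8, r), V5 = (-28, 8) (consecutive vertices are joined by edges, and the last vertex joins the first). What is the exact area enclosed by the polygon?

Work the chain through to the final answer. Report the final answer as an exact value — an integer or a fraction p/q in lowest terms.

1417/2

Step 1: total draws C(13,4) = 715; complement C(11,4) = 330; favorable 715 - 330 = 385; P = 7/13; answer 7/13
Step 2: U1 = 7/13; threaded value p + q = 20; m = 2827; 2827 = 11 * 257; sigma = (1 + 11) * (1 + 257) = 12 * 258 = 3096; answer 3096
Step 3: U2 = 3096; c = 6; 4*(6)^3 + 3*(6)^2 + 1*(6)^1 - 4 = (864) + (108) + (6) + (-4) = 974; answer 974
Step 4: U3 = 974; r = 27; cross terms: (-22*-32 - -25*-3)=629, (-25*27 - 5*-32)=-515, (5*27 - -8*27)=351, (-8*8 - -28*27)=692, (-28*-3 - -22*8)=260; twice the area = |1417| = 1417; area = 1417/2; answer 1417/2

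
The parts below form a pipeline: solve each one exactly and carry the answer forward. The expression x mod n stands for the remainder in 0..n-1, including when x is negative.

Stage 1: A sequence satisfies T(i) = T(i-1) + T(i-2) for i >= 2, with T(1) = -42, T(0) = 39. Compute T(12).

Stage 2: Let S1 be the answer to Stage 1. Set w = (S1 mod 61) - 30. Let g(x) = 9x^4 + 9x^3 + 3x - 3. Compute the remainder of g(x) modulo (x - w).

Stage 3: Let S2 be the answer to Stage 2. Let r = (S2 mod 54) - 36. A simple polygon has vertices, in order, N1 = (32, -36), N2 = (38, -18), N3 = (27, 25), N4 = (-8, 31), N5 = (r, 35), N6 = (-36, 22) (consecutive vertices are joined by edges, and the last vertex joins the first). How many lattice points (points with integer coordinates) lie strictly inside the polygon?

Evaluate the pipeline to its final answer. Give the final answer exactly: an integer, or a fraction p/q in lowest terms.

Stage 1: T(2) = 1*(-42) + 1*(39) = -3; iterating: T(2)=-3, T(3)=-45, T(4)=-48, T(5)=-93, T(6)=-141, T(7)=-234, T(8)=-375, T(9)=-609, T(10)=-984, T(11)=-1593, T(12)=-2577; answer -2577
Stage 2: S1 = -2577; w = 16; remainder = value at the root: 9*(16)^4 + 9*(16)^3 + 3*(16)^1 - 3 = (589824) + (36864) + (48) + (-3) = 626733; answer 626733
Stage 3: S2 = 626733; r = -27; cross terms: (32*-18 - 38*-36)=792, (38*25 - 27*-18)=1436, (27*31 - -8*25)=1037, (-8*35 - -27*31)=557, (-27*22 - -36*35)=666, (-36*-36 - 32*22)=592; twice the area = |5080| = 5080; area = 2540; boundary points = 6 + 1 + 1 + 1 + 1 + 2 = 12; strictly interior points = area - boundary/2 + 1 = 2535; answer 2535

2535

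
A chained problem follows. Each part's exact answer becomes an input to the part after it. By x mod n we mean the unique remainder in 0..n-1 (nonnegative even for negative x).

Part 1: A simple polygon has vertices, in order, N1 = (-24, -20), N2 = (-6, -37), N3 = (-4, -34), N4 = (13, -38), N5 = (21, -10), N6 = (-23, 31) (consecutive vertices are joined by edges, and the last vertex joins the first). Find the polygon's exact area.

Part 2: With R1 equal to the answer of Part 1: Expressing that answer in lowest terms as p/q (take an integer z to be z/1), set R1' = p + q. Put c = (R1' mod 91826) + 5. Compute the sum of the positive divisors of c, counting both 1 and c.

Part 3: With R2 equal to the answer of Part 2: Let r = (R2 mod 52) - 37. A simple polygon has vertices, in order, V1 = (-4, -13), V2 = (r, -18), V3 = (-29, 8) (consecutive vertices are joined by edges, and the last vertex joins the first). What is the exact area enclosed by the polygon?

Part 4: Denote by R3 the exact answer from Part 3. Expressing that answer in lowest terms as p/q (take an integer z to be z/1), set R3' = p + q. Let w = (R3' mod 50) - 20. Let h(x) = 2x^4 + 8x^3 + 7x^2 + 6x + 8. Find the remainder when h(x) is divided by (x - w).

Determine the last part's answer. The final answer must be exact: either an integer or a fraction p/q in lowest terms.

56384

Part 1: cross terms: (-24*-37 - -6*-20)=768, (-6*-34 - -4*-37)=56, (-4*-38 - 13*-34)=594, (13*-10 - 21*-38)=668, (21*31 - -23*-10)=421, (-23*-20 - -24*31)=1204; twice the area = |3711| = 3711; area = 3711/2; answer 3711/2
Part 2: R1 = 3711/2; threaded value p + q = 3713; c = 3718; 3718 = 2 * 11 * 13^2; sigma = (1 + 2) * (1 + 11) * (1 + 13 + 169) = 3 * 12 * 183 = 6588; answer 6588
Part 3: R2 = 6588; r = -1; cross terms: (-4*-18 - -1*-13)=59, (-1*8 - -29*-18)=-530, (-29*-13 - -4*8)=409; twice the area = |-62| = 62; area = 31; answer 31
Part 4: R3 = 31; threaded value p + q = 32; w = 12; remainder = value at the root: 2*(12)^4 + 8*(12)^3 + 7*(12)^2 + 6*(12)^1 + 8 = (41472) + (13824) + (1008) + (72) + (8) = 56384; answer 56384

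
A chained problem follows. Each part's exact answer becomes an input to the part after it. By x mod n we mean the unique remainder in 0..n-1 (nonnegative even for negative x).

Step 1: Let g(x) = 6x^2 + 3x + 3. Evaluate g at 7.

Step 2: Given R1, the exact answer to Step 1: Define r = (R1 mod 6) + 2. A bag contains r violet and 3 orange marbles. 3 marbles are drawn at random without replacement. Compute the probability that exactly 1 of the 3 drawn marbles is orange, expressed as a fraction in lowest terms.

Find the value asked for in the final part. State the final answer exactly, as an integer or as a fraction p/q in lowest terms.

Step 1: 6*(7)^2 + 3*(7)^1 + 3 = (294) + (21) + (3) = 318; answer 318
Step 2: R1 = 318; r = 2; total draws C(5,3) = 10; favorable C(3,1)*C(2,2) = 3; P = 3/10; answer 3/10

3/10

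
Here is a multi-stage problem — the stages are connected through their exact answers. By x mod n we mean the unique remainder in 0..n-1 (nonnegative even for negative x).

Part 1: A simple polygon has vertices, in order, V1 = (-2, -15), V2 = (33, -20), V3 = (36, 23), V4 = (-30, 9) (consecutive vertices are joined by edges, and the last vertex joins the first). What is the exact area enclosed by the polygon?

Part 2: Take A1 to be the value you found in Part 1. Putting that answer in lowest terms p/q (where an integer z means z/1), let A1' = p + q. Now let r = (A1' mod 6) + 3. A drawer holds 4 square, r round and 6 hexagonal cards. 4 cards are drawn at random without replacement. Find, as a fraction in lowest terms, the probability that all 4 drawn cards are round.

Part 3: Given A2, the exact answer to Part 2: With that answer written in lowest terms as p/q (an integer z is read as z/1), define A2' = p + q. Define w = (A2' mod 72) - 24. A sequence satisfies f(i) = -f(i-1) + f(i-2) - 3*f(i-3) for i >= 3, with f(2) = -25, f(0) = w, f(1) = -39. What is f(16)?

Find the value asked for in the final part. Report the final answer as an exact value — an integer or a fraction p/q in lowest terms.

Part 1: cross terms: (-2*-20 - 33*-15)=535, (33*23 - 36*-20)=1479, (36*9 - -30*23)=1014, (-30*-15 - -2*9)=468; twice the area = |3496| = 3496; area = 1748; answer 1748
Part 2: A1 = 1748; threaded value p + q = 1749; r = 6; total draws C(16,4) = 1820; favorable C(6,4) = 15; P = 3/364; answer 3/364
Part 3: A2 = 3/364; threaded value p + q = 367; w = -17; f(3) = -1*(-25) + 1*(-39) - 3*(-17) = 37; iterating: f(3)=37, f(4)=55, f(5)=57, f(6)=-113, f(7)=5, f(8)=-289, f(9)=633, f(10)=-937, f(11)=2437, f(12)=-5273, f(13)=10521, f(14)=-23105, f(15)=49445, f(16)=-104113; answer -104113

-104113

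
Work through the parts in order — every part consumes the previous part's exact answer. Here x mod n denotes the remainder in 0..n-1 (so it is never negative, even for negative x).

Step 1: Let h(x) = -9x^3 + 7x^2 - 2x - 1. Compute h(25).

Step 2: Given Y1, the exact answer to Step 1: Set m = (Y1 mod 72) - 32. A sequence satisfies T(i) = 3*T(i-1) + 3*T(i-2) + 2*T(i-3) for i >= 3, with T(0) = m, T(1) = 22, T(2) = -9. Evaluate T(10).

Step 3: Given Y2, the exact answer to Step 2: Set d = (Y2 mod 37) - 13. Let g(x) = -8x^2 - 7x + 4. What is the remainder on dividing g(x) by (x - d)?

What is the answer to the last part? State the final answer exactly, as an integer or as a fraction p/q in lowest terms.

-887

Step 1: -9*(25)^3 + 7*(25)^2 - 2*(25)^1 - 1 = (-140625) + (4375) + (-50) + (-1) = -136301; answer -136301
Step 2: Y1 = -136301; m = 35; T(3) = 3*(-9) + 3*(22) + 2*(35) = 109; iterating: T(3)=109, T(4)=344, T(5)=1341, T(6)=5273, T(7)=20530, T(8)=80091, T(9)=312409, T(10)=1218560; answer 1218560
Step 3: Y2 = 1218560; d = -11; remainder = value at the root: -8*(-11)^2 - 7*(-11)^1 + 4 = (-968) + (77) + (4) = -887; answer -887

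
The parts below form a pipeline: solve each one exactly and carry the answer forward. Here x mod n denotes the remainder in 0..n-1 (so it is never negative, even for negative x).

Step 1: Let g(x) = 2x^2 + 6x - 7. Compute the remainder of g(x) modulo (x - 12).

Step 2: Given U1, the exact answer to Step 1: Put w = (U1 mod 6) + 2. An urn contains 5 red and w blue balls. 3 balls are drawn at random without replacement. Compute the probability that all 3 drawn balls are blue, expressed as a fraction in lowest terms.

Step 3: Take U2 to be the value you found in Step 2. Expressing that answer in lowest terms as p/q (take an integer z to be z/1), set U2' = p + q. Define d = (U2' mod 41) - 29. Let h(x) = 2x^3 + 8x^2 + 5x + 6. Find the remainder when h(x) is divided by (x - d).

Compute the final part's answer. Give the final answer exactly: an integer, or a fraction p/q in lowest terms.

Step 1: remainder = value at the root: 2*(12)^2 + 6*(12)^1 - 7 = (288) + (72) + (-7) = 353; answer 353
Step 2: U1 = 353; w = 7; total draws C(12,3) = 220; favorable C(7,3) = 35; P = 7/44; answer 7/44
Step 3: U2 = 7/44; threaded value p + q = 51; d = -19; remainder = value at the root: 2*(-19)^3 + 8*(-19)^2 + 5*(-19)^1 + 6 = (-13718) + (2888) + (-95) + (6) = -10919; answer -10919

-10919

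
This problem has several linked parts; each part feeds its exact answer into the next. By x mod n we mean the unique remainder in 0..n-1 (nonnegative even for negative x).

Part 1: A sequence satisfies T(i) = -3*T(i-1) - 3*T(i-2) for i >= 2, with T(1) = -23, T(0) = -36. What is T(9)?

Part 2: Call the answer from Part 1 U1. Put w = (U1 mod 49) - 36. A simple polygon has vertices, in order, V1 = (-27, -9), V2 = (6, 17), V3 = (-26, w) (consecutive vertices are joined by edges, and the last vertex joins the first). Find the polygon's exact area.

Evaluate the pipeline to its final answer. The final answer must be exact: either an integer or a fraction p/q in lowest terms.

Part 1: T(2) = -3*(-23) - 3*(-36) = 177; iterating: T(2)=177, T(3)=-462, T(4)=855, T(5)=-1179, T(6)=972, T(7)=621, T(8)=-4779, T(9)=12474; answer 12474
Part 2: U1 = 12474; w = -8; cross terms: (-27*17 - 6*-9)=-405, (6*-8 - -26*17)=394, (-26*-9 - -27*-8)=18; twice the area = |7| = 7; area = 7/2; answer 7/2

7/2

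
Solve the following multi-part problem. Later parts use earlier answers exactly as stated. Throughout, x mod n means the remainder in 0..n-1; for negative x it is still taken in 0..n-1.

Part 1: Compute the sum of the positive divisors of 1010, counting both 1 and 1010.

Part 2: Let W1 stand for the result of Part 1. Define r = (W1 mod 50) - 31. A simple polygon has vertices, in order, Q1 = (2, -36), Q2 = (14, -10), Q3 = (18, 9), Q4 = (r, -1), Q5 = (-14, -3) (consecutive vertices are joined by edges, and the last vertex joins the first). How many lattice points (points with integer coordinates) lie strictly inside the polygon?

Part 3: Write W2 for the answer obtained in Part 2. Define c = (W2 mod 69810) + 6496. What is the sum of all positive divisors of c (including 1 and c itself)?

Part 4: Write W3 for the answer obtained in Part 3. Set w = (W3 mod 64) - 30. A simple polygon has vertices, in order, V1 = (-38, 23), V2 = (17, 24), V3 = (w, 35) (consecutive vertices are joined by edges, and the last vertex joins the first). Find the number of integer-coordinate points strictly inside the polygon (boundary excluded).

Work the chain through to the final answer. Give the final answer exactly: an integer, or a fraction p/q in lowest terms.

Part 1: 1010 = 2 * 5 * 101; sigma = (1 + 2) * (1 + 5) * (1 + 101) = 3 * 6 * 102 = 1836; answer 1836
Part 2: W1 = 1836; r = 5; cross terms: (2*-10 - 14*-36)=484, (14*9 - 18*-10)=306, (18*-1 - 5*9)=-63, (5*-3 - -14*-1)=-29, (-14*-36 - 2*-3)=510; twice the area = |1208| = 1208; area = 604; boundary points = 2 + 1 + 1 + 1 + 1 = 6; strictly interior points = area - boundary/2 + 1 = 602; answer 602
Part 3: W2 = 602; c = 7098; 7098 = 2 * 3 * 7 * 13^2; sigma = (1 + 2) * (1 + 3) * (1 + 7) * (1 + 13 + 169) = 3 * 4 * 8 * 183 = 17568; answer 17568
Part 4: W3 = 17568; w = 2; cross terms: (-38*24 - 17*23)=-1303, (17*35 - 2*24)=547, (2*23 - -38*35)=1376; twice the area = |620| = 620; area = 310; boundary points = 1 + 1 + 4 = 6; strictly interior points = area - boundary/2 + 1 = 308; answer 308

308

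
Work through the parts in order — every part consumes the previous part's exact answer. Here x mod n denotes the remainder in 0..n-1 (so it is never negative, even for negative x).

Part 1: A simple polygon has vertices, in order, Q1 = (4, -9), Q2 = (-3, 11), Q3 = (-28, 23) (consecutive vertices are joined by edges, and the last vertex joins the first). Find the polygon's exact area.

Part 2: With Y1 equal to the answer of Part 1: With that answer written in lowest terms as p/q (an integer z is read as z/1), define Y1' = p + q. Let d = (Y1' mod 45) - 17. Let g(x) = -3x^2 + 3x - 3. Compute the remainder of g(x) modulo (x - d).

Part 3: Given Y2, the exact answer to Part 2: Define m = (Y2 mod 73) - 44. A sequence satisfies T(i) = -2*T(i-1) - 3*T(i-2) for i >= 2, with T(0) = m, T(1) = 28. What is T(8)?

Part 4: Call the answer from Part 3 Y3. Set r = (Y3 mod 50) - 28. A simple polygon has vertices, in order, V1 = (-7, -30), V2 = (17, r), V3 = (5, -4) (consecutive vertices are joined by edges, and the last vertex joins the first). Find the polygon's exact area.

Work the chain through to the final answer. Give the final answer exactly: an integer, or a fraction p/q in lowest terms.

138

Part 1: cross terms: (4*11 - -3*-9)=17, (-3*23 - -28*11)=239, (-28*-9 - 4*23)=160; twice the area = |416| = 416; area = 208; answer 208
Part 2: Y1 = 208; threaded value p + q = 209; d = 12; remainder = value at the root: -3*(12)^2 + 3*(12)^1 - 3 = (-432) + (36) + (-3) = -399; answer -399
Part 3: Y2 = -399; m = -5; T(2) = -2*(28) - 3*(-5) = -41; iterating: T(2)=-41, T(3)=-2, T(4)=127, T(5)=-248, T(6)=115, T(7)=514, T(8)=-1373; answer -1373
Part 4: Y3 = -1373; r = -1; cross terms: (-7*-1 - 17*-30)=517, (17*-4 - 5*-1)=-63, (5*-30 - -7*-4)=-178; twice the area = |276| = 276; area = 138; answer 138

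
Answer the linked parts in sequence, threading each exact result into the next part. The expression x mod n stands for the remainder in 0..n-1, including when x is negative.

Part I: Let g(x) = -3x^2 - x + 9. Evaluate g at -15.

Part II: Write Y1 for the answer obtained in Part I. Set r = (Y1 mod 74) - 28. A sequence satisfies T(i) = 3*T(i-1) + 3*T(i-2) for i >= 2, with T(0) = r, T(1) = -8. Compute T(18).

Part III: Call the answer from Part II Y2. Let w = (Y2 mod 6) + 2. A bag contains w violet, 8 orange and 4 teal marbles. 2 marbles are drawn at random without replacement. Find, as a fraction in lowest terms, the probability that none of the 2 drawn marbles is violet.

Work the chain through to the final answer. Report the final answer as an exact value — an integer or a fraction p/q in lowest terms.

Part I: -3*(-15)^2 - 1*(-15)^1 + 9 = (-675) + (15) + (9) = -651; answer -651
Part II: Y1 = -651; r = -13; T(2) = 3*(-8) + 3*(-13) = -63; iterating: T(2)=-63, T(3)=-213, T(4)=-828, T(5)=-3123, T(6)=-11853, T(7)=-44928, T(8)=-170343, T(9)=-645813, T(10)=-2448468, T(11)=-9282843, T(12)=-35193933, T(13)=-133430328, T(14)=-505872783, T(15)=-1917909333, T(16)=-7271346348, T(17)=-27567767043, T(18)=-104517340173; answer -104517340173
Part III: Y2 = -104517340173; w = 5; total draws C(17,2) = 136; favorable C(12,2) = 66; P = 33/68; answer 33/68

33/68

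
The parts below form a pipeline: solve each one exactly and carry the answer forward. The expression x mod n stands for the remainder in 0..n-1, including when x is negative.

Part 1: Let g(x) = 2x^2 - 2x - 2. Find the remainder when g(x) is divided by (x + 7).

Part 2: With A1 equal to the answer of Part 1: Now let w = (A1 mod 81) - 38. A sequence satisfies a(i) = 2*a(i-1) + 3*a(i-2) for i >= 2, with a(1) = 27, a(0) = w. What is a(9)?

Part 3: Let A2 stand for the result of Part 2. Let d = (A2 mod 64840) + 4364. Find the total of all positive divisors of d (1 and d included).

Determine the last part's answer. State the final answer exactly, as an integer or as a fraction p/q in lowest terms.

Part 1: remainder = value at the root: 2*(-7)^2 - 2*(-7)^1 - 2 = (98) + (14) + (-2) = 110; answer 110
Part 2: A1 = 110; w = -9; a(2) = 2*(27) + 3*(-9) = 27; iterating: a(2)=27, a(3)=135, a(4)=351, a(5)=1107, a(6)=3267, a(7)=9855, a(8)=29511, a(9)=88587; answer 88587
Part 3: A2 = 88587; d = 28111; 28111 is prime, so its only divisors are 1 and 28111; sigma = 1 + 28111 = 28112; answer 28112

28112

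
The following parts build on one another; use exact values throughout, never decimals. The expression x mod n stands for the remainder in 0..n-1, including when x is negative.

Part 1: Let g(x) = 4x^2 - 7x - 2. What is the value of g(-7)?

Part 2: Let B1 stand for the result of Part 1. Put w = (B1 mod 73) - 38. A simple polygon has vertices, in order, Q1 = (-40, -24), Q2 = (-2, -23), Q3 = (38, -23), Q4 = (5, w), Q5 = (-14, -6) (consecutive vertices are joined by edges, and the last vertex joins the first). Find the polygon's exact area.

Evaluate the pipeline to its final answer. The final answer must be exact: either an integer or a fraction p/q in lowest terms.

Part 1: 4*(-7)^2 - 7*(-7)^1 - 2 = (196) + (49) + (-2) = 243; answer 243
Part 2: B1 = 243; w = -14; cross terms: (-40*-23 - -2*-24)=872, (-2*-23 - 38*-23)=920, (38*-14 - 5*-23)=-417, (5*-6 - -14*-14)=-226, (-14*-24 - -40*-6)=96; twice the area = |1245| = 1245; area = 1245/2; answer 1245/2

1245/2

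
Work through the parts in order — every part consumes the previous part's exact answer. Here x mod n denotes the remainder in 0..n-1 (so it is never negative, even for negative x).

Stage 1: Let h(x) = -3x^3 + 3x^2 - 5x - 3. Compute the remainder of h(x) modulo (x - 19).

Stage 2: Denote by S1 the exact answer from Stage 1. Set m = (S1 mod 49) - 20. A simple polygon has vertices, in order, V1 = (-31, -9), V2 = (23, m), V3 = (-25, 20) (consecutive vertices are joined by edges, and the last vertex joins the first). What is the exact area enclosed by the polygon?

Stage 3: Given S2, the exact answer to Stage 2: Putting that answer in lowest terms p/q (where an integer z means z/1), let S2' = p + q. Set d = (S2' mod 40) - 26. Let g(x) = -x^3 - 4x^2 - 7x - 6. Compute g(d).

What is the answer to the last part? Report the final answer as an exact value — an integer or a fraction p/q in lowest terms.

Stage 1: remainder = value at the root: -3*(19)^3 + 3*(19)^2 - 5*(19)^1 - 3 = (-20577) + (1083) + (-95) + (-3) = -19592; answer -19592
Stage 2: S1 = -19592; m = -12; cross terms: (-31*-12 - 23*-9)=579, (23*20 - -25*-12)=160, (-25*-9 - -31*20)=845; twice the area = |1584| = 1584; area = 792; answer 792
Stage 3: S2 = 792; threaded value p + q = 793; d = 7; -1*(7)^3 - 4*(7)^2 - 7*(7)^1 - 6 = (-343) + (-196) + (-49) + (-6) = -594; answer -594

-594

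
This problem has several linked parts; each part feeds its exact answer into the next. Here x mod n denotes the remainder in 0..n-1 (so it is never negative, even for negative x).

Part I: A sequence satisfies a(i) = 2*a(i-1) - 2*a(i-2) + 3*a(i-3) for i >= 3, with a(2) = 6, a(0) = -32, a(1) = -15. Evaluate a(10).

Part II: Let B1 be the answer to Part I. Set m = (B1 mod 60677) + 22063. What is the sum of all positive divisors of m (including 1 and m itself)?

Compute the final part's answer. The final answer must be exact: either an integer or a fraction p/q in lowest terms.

Part I: a(3) = 2*(6) - 2*(-15) + 3*(-32) = -54; iterating: a(3)=-54, a(4)=-165, a(5)=-204, a(6)=-240, a(7)=-567, a(8)=-1266, a(9)=-2118, a(10)=-3405; answer -3405
Part II: B1 = -3405; m = 79335; 79335 = 3^2 * 5 * 41 * 43; sigma = (1 + 3 + 9) * (1 + 5) * (1 + 41) * (1 + 43) = 13 * 6 * 42 * 44 = 144144; answer 144144

144144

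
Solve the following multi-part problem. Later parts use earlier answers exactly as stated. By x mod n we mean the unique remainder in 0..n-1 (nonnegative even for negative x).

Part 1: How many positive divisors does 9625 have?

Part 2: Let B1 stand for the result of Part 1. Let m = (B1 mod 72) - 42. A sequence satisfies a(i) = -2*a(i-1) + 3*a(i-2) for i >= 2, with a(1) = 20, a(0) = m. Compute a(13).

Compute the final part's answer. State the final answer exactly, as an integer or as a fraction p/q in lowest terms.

18334700

Part 1: 9625 = 5^3 * 7 * 11; number of divisors = (3+1) * (1+1) * (1+1) = 16; answer 16
Part 2: B1 = 16; m = -26; a(2) = -2*(20) + 3*(-26) = -118; iterating: a(2)=-118, a(3)=296, a(4)=-946, a(5)=2780, a(6)=-8398, a(7)=25136, a(8)=-75466, a(9)=226340, a(10)=-679078, a(11)=2037176, a(12)=-6111586, a(13)=18334700; answer 18334700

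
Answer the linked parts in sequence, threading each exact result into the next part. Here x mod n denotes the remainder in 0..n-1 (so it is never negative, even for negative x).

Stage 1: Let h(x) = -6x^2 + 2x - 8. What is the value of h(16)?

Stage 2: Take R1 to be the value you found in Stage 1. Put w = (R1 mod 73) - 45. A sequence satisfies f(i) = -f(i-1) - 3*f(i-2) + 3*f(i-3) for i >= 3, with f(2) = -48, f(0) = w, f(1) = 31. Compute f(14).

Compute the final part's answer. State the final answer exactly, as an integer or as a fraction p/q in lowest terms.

298722

Stage 1: -6*(16)^2 + 2*(16)^1 - 8 = (-1536) + (32) + (-8) = -1512; answer -1512
Stage 2: R1 = -1512; w = -24; f(3) = -1*(-48) - 3*(31) + 3*(-24) = -117; iterating: f(3)=-117, f(4)=354, f(5)=-147, f(6)=-1266, f(7)=2769, f(8)=588, f(9)=-12693, f(10)=19236, f(11)=20607, f(12)=-116394, f(13)=112281, f(14)=298722; answer 298722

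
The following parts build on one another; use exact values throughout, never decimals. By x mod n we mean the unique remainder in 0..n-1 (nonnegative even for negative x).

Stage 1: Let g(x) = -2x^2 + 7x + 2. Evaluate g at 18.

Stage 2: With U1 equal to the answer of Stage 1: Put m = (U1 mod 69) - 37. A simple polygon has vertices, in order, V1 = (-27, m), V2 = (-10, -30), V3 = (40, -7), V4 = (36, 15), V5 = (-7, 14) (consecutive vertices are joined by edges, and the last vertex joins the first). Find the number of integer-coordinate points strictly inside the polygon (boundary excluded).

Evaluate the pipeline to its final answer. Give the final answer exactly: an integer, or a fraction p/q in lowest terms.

1950

Stage 1: -2*(18)^2 + 7*(18)^1 + 2 = (-648) + (126) + (2) = -520; answer -520
Stage 2: U1 = -520; m = -5; cross terms: (-27*-30 - -10*-5)=760, (-10*-7 - 40*-30)=1270, (40*15 - 36*-7)=852, (36*14 - -7*15)=609, (-7*-5 - -27*14)=413; twice the area = |3904| = 3904; area = 1952; boundary points = 1 + 1 + 2 + 1 + 1 = 6; strictly interior points = area - boundary/2 + 1 = 1950; answer 1950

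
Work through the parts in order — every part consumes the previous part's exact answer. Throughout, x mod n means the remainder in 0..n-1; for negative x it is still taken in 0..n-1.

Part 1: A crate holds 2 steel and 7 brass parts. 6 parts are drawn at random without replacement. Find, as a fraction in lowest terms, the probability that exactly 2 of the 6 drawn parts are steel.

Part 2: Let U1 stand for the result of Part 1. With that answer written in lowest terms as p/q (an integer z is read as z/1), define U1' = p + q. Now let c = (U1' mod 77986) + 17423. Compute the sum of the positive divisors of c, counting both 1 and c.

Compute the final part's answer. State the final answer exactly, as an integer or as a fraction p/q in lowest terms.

41580

Part 1: total draws C(9,6) = 84; favorable C(2,2)*C(7,4) = 35; P = 5/12; answer 5/12
Part 2: U1 = 5/12; threaded value p + q = 17; c = 17440; 17440 = 2^5 * 5 * 109; sigma = (1 + 2 + 4 + 8 + 16 + 32) * (1 + 5) * (1 + 109) = 63 * 6 * 110 = 41580; answer 41580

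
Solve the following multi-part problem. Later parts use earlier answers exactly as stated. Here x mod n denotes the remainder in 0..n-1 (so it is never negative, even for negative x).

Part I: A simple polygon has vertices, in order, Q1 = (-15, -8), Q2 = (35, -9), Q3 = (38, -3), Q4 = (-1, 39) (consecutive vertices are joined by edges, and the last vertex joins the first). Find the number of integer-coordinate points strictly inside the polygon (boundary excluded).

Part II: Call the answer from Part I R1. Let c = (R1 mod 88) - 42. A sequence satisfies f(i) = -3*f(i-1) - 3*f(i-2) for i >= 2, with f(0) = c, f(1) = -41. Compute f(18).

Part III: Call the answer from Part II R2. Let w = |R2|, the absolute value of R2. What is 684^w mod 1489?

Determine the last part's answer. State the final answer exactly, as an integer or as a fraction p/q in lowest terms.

Part I: cross terms: (-15*-9 - 35*-8)=415, (35*-3 - 38*-9)=237, (38*39 - -1*-3)=1479, (-1*-8 - -15*39)=593; twice the area = |2724| = 2724; area = 1362; boundary points = 1 + 3 + 3 + 1 = 8; strictly interior points = area - boundary/2 + 1 = 1359; answer 1359
Part II: R1 = 1359; c = -3; f(2) = -3*(-41) - 3*(-3) = 132; iterating: f(2)=132, f(3)=-273, f(4)=423, f(5)=-450, f(6)=81, f(7)=1107, f(8)=-3564, f(9)=7371, f(10)=-11421, f(11)=12150, f(12)=-2187, f(13)=-29889, f(14)=96228, f(15)=-199017, f(16)=308367, f(17)=-328050, f(18)=59049; answer 59049
Part III: R2 = 59049; w = 59049; squarings mod 1489: 684^1=684, 684^2=310, 684^4=804, 684^8=190, 684^16=364, 684^32=1464, 684^64=625, 684^128=507, 684^256=941, 684^512=1015, 684^1024=1326, 684^2048=1256, 684^4096=685, 684^8192=190, 684^16384=364, 684^32768=1464; 684^59049 = 684^1 * 684^8 * 684^32 * 684^128 * 684^512 * 684^1024 * 684^8192 * 684^16384 * 684^32768 = 1200 (mod 1489); answer 1200

1200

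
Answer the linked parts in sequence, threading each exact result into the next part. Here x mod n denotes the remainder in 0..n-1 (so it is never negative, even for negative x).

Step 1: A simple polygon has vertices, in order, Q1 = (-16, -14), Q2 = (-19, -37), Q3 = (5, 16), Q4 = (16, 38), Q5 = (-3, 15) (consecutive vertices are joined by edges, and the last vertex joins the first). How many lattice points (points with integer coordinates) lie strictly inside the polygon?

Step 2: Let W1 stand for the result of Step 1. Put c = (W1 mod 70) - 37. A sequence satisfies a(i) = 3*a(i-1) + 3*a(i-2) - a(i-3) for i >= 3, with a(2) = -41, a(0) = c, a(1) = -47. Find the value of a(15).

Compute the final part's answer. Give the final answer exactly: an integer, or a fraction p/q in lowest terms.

-1714730419

Step 1: cross terms: (-16*-37 - -19*-14)=326, (-19*16 - 5*-37)=-119, (5*38 - 16*16)=-66, (16*15 - -3*38)=354, (-3*-14 - -16*15)=282; twice the area = |777| = 777; area = 777/2; boundary points = 1 + 1 + 11 + 1 + 1 = 15; strictly interior points = area - boundary/2 + 1 = 382; answer 382
Step 2: W1 = 382; c = -5; a(3) = 3*(-41) + 3*(-47) - 1*(-5) = -259; iterating: a(3)=-259, a(4)=-853, a(5)=-3295, a(6)=-12185, a(7)=-45587, a(8)=-170021, a(9)=-634639, a(10)=-2368393, a(11)=-8839075, a(12)=-32987765, a(13)=-123112127, a(14)=-459460601, a(15)=-1714730419; answer -1714730419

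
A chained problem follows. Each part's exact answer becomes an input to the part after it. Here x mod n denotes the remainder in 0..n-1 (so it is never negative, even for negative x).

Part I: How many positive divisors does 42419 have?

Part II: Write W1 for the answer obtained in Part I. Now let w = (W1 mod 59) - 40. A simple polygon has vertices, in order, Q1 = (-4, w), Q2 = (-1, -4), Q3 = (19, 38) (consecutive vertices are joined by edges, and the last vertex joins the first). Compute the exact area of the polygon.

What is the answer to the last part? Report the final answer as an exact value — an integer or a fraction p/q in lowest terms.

Part I: 42419 = 13^2 * 251; number of divisors = (2+1) * (1+1) = 6; answer 6
Part II: W1 = 6; w = -34; cross terms: (-4*-4 - -1*-34)=-18, (-1*38 - 19*-4)=38, (19*-34 - -4*38)=-494; twice the area = |-474| = 474; area = 237; answer 237

237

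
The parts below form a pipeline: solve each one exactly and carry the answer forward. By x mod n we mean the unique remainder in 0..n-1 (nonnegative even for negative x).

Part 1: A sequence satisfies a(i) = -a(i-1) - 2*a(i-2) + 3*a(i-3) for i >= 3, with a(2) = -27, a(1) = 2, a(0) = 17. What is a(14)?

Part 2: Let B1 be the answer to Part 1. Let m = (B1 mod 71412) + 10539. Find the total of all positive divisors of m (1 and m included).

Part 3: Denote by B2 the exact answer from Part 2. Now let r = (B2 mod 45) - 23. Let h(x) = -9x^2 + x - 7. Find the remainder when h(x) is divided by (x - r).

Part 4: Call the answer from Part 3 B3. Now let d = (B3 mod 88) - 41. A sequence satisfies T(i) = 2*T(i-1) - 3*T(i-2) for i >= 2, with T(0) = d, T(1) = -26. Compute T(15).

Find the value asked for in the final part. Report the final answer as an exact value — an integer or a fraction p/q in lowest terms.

-14690

Part 1: a(3) = -1*(-27) - 2*(2) + 3*(17) = 74; iterating: a(3)=74, a(4)=-14, a(5)=-215, a(6)=465, a(7)=-77, a(8)=-1498, a(9)=3047, a(10)=-282, a(11)=-10306, a(12)=20011, a(13)=-245, a(14)=-70695; answer -70695
Part 2: B1 = -70695; m = 11256; 11256 = 2^3 * 3 * 7 * 67; sigma = (1 + 2 + 4 + 8) * (1 + 3) * (1 + 7) * (1 + 67) = 15 * 4 * 8 * 68 = 32640; answer 32640
Part 3: B2 = 32640; r = -8; remainder = value at the root: -9*(-8)^2 + 1*(-8)^1 - 7 = (-576) + (-8) + (-7) = -591; answer -591
Part 4: B3 = -591; d = -16; T(2) = 2*(-26) - 3*(-16) = -4; iterating: T(2)=-4, T(3)=70, T(4)=152, T(5)=94, T(6)=-268, T(7)=-818, T(8)=-832, T(9)=790, T(10)=4076, T(11)=5782, T(12)=-664, T(13)=-18674, T(14)=-35356, T(15)=-14690; answer -14690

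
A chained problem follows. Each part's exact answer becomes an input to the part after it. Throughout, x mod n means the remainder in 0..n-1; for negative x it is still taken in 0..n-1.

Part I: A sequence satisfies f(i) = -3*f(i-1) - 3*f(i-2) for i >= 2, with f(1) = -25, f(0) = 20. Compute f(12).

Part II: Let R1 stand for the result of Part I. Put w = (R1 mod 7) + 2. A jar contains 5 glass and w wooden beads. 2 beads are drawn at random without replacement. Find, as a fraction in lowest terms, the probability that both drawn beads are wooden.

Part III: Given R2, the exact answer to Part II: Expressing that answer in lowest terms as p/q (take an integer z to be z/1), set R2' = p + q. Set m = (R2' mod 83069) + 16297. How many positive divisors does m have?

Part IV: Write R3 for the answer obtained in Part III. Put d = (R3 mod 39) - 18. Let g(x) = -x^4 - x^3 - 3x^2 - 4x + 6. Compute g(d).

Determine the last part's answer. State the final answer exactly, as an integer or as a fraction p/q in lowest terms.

-1638

Part I: f(2) = -3*(-25) - 3*(20) = 15; iterating: f(2)=15, f(3)=30, f(4)=-135, f(5)=315, f(6)=-540, f(7)=675, f(8)=-405, f(9)=-810, f(10)=3645, f(11)=-8505, f(12)=14580; answer 14580
Part II: R1 = 14580; w = 8; total draws C(13,2) = 78; favorable C(8,2) = 28; P = 14/39; answer 14/39
Part III: R2 = 14/39; threaded value p + q = 53; m = 16350; 16350 = 2 * 3 * 5^2 * 109; number of divisors = (1+1) * (1+1) * (2+1) * (1+1) = 24; answer 24
Part IV: R3 = 24; d = 6; -1*(6)^4 - 1*(6)^3 - 3*(6)^2 - 4*(6)^1 + 6 = (-1296) + (-216) + (-108) + (-24) + (6) = -1638; answer -1638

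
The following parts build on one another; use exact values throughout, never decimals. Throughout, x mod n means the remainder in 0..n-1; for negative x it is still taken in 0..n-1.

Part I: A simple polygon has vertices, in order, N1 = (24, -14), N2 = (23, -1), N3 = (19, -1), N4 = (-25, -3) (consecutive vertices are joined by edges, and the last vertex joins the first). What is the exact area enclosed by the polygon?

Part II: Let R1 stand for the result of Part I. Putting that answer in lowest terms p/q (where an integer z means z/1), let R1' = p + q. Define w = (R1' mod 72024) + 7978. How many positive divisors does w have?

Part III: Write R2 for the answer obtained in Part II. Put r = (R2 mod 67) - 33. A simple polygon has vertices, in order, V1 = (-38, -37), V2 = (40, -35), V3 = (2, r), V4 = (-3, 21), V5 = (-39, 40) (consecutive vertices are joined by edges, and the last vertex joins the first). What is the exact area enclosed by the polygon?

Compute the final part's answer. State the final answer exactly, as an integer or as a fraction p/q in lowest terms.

5853/2

Part I: cross terms: (24*-1 - 23*-14)=298, (23*-1 - 19*-1)=-4, (19*-3 - -25*-1)=-82, (-25*-14 - 24*-3)=422; twice the area = |634| = 634; area = 317; answer 317
Part II: R1 = 317; threaded value p + q = 318; w = 8296; 8296 = 2^3 * 17 * 61; number of divisors = (3+1) * (1+1) * (1+1) = 16; answer 16
Part III: R2 = 16; r = -17; cross terms: (-38*-35 - 40*-37)=2810, (40*-17 - 2*-35)=-610, (2*21 - -3*-17)=-9, (-3*40 - -39*21)=699, (-39*-37 - -38*40)=2963; twice the area = |5853| = 5853; area = 5853/2; answer 5853/2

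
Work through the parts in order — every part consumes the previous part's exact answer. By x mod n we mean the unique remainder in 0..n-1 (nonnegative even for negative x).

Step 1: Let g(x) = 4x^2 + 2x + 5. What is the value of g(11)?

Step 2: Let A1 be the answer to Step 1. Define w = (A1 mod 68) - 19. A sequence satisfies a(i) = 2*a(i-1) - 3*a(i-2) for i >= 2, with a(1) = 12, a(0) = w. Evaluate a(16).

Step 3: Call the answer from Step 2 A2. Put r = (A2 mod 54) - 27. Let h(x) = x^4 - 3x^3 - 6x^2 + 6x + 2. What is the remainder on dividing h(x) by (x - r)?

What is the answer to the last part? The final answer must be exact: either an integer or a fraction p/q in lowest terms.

59312

Step 1: 4*(11)^2 + 2*(11)^1 + 5 = (484) + (22) + (5) = 511; answer 511
Step 2: A1 = 511; w = 16; a(2) = 2*(12) - 3*(16) = -24; iterating: a(2)=-24, a(3)=-84, a(4)=-96, a(5)=60, a(6)=408, a(7)=636, a(8)=48, a(9)=-1812, a(10)=-3768, a(11)=-2100, a(12)=7104, a(13)=20508, a(14)=19704, a(15)=-22116, a(16)=-103344; answer -103344
Step 3: A2 = -103344; r = -15; remainder = value at the root: 1*(-15)^4 - 3*(-15)^3 - 6*(-15)^2 + 6*(-15)^1 + 2 = (50625) + (10125) + (-1350) + (-90) + (2) = 59312; answer 59312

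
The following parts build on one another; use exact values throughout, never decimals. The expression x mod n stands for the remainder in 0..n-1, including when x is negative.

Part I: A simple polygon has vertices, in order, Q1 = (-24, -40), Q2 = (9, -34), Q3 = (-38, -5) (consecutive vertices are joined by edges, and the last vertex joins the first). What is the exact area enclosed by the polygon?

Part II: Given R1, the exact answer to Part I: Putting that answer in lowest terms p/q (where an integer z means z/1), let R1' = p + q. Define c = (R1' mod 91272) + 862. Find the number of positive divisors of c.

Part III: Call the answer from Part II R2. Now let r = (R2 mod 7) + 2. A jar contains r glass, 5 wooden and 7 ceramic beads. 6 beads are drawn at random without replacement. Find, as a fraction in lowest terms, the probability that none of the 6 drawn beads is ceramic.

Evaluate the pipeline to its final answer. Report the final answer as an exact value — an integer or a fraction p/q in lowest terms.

11/442

Part I: cross terms: (-24*-34 - 9*-40)=1176, (9*-5 - -38*-34)=-1337, (-38*-40 - -24*-5)=1400; twice the area = |1239| = 1239; area = 1239/2; answer 1239/2
Part II: R1 = 1239/2; threaded value p + q = 1241; c = 2103; 2103 = 3 * 701; number of divisors = (1+1) * (1+1) = 4; answer 4
Part III: R2 = 4; r = 6; total draws C(18,6) = 18564; favorable C(11,6) = 462; P = 11/442; answer 11/442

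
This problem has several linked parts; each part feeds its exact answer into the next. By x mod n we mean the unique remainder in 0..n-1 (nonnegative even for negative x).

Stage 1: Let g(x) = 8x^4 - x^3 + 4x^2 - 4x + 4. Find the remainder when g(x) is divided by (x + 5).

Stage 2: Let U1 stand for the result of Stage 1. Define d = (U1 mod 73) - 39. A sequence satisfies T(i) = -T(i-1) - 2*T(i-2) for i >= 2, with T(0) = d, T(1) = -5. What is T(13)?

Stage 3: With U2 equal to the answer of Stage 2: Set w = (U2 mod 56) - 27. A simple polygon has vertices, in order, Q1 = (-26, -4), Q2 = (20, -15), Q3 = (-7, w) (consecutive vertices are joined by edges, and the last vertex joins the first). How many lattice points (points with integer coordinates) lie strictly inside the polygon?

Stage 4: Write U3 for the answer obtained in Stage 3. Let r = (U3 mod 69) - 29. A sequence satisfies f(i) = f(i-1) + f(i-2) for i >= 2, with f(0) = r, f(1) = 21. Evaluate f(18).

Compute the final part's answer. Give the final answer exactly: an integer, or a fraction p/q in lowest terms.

Stage 1: remainder = value at the root: 8*(-5)^4 - 1*(-5)^3 + 4*(-5)^2 - 4*(-5)^1 + 4 = (5000) + (125) + (100) + (20) + (4) = 5249; answer 5249
Stage 2: U1 = 5249; d = 27; T(2) = -1*(-5) - 2*(27) = -49; iterating: T(2)=-49, T(3)=59, T(4)=39, T(5)=-157, T(6)=79, T(7)=235, T(8)=-393, T(9)=-77, T(10)=863, T(11)=-709, T(12)=-1017, T(13)=2435; answer 2435
Stage 3: U2 = 2435; w = 0; cross terms: (-26*-15 - 20*-4)=470, (20*0 - -7*-15)=-105, (-7*-4 - -26*0)=28; twice the area = |393| = 393; area = 393/2; boundary points = 1 + 3 + 1 = 5; strictly interior points = area - boundary/2 + 1 = 195; answer 195
Stage 4: U3 = 195; r = 28; f(2) = 1*(21) + 1*(28) = 49; iterating: f(2)=49, f(3)=70, f(4)=119, f(5)=189, f(6)=308, f(7)=497, f(8)=805, f(9)=1302, f(10)=2107, f(11)=3409, f(12)=5516, f(13)=8925, f(14)=14441, f(15)=23366, f(16)=37807, f(17)=61173, f(18)=98980; answer 98980

98980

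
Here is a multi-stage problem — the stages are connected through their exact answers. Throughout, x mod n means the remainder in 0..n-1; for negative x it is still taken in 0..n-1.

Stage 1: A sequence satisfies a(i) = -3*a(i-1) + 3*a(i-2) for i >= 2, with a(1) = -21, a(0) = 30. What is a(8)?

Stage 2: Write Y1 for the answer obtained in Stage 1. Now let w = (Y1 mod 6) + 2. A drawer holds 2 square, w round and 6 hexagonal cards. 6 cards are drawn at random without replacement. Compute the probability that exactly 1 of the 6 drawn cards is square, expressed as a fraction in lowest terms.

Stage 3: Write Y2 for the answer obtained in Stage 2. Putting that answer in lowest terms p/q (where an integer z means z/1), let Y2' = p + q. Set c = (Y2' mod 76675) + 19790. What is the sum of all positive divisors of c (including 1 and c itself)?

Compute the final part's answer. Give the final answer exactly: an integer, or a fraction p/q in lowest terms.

40896

Stage 1: a(2) = -3*(-21) + 3*(30) = 153; iterating: a(2)=153, a(3)=-522, a(4)=2025, a(5)=-7641, a(6)=28998, a(7)=-109917, a(8)=416745; answer 416745
Stage 2: Y1 = 416745; w = 5; total draws C(13,6) = 1716; favorable C(2,1)*C(11,5) = 924; P = 7/13; answer 7/13
Stage 3: Y2 = 7/13; threaded value p + q = 20; c = 19810; 19810 = 2 * 5 * 7 * 283; sigma = (1 + 2) * (1 + 5) * (1 + 7) * (1 + 283) = 3 * 6 * 8 * 284 = 40896; answer 40896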